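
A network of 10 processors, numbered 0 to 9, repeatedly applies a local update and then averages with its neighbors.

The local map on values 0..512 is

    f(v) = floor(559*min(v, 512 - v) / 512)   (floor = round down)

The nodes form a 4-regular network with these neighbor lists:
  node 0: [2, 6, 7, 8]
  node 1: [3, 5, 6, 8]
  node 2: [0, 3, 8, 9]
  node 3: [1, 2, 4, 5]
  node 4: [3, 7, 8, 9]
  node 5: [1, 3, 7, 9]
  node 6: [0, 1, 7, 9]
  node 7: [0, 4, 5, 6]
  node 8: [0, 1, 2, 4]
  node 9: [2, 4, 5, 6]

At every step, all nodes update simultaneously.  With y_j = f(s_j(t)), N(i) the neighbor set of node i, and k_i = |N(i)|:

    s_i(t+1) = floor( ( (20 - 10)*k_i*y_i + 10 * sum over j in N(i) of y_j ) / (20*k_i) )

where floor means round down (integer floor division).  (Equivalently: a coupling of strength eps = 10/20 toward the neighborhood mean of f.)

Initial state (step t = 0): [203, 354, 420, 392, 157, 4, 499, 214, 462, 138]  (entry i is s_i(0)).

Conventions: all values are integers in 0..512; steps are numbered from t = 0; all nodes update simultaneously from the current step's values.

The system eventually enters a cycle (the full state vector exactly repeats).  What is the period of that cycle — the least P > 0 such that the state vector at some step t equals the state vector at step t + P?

Simulating step by step:
t=0: [203, 354, 420, 392, 157, 4, 499, 214, 462, 138]
t=1: [160, 111, 119, 121, 156, 87, 104, 167, 110, 111]
t=2: [155, 117, 132, 130, 154, 116, 131, 159, 134, 123]
t=3: [160, 133, 145, 141, 158, 134, 146, 162, 149, 139]
t=4: [168, 150, 159, 154, 166, 151, 160, 169, 162, 154]
t=5: [179, 166, 173, 169, 177, 167, 174, 179, 175, 170]
t=6: [192, 183, 188, 185, 190, 184, 189, 192, 190, 186]
t=7: [207, 201, 205, 201, 206, 201, 205, 207, 206, 203]
t=8: [225, 220, 222, 220, 223, 220, 223, 224, 223, 221]
t=9: [244, 240, 242, 240, 242, 240, 242, 243, 242, 241]
t=10: [265, 262, 263, 262, 263, 262, 264, 264, 264, 263]
t=11: [269, 271, 270, 271, 270, 271, 270, 270, 270, 271]
t=12: [264, 263, 263, 263, 263, 263, 263, 264, 264, 263]
t=13: [270, 270, 270, 271, 270, 270, 270, 270, 270, 271]
t=14: [264, 263, 263, 263, 263, 263, 263, 264, 264, 263]

Answer: 2
Key observation: The state at step 12, [264, 263, 263, 263, 263, 263, 263, 264, 264, 263], reappears at step 14 — and no state repeats earlier — so the cycle the system enters has period 2.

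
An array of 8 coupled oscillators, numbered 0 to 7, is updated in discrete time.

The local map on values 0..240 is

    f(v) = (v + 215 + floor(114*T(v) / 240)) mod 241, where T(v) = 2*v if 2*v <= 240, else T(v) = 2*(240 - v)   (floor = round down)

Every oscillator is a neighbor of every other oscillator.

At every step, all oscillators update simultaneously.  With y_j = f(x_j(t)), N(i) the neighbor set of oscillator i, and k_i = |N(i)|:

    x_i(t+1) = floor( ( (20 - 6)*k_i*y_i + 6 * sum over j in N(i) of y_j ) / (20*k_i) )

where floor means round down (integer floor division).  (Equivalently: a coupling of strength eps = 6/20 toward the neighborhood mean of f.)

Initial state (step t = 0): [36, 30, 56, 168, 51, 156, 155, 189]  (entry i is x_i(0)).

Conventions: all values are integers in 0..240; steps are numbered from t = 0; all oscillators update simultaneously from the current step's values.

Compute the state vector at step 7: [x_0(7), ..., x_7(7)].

Answer: [212, 212, 212, 212, 212, 212, 212, 212]

Derivation:
t=0: [36, 30, 56, 168, 51, 156, 155, 189]
t=1: [74, 66, 100, 183, 93, 183, 183, 184]
t=2: [137, 126, 170, 198, 161, 198, 198, 198]
t=3: [208, 208, 210, 210, 210, 210, 210, 210]
t=4: [212, 212, 212, 212, 212, 212, 212, 212]
t=5: [212, 212, 212, 212, 212, 212, 212, 212]
t=6: [212, 212, 212, 212, 212, 212, 212, 212]
t=7: [212, 212, 212, 212, 212, 212, 212, 212]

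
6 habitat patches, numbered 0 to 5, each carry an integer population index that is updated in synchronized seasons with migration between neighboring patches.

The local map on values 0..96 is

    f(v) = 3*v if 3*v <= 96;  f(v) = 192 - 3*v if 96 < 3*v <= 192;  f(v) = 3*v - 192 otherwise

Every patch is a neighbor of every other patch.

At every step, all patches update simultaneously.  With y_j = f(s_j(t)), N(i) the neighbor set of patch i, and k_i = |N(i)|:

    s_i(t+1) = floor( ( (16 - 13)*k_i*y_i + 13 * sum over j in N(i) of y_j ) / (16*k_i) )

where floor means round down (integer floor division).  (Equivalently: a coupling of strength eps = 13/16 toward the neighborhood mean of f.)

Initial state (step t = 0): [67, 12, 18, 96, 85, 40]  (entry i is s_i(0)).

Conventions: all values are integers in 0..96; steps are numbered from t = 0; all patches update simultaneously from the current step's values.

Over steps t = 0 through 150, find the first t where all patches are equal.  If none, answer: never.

Simulating step by step:
t=0: [67, 12, 18, 96, 85, 40]  (not all equal)
t=1: [53, 54, 54, 56, 55, 55]  (not all equal)
t=2: [28, 28, 28, 28, 28, 28]  (all equal)

Answer: 2
Key observation: Synchronization is absorbing here: once all patches are equal they stay equal, and step 2 is the first all-equal step.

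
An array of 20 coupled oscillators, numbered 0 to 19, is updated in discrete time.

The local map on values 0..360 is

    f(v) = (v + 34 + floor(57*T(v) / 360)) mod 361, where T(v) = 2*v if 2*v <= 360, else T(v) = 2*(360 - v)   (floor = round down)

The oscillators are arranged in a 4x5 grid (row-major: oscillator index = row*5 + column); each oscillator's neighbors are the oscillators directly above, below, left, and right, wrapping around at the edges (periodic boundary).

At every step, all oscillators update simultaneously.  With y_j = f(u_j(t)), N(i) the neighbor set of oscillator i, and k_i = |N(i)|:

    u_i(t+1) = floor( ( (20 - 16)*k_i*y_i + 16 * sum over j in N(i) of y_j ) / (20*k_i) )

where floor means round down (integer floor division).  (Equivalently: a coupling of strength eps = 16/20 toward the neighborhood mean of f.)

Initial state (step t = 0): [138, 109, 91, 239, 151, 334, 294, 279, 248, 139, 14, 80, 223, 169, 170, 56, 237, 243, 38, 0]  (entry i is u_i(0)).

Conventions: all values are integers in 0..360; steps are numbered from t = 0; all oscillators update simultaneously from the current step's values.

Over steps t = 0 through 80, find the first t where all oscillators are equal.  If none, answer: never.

Answer: 22
Key observation: Synchronization is absorbing here: once all oscillators are equal they stay equal, and step 22 is the first all-equal step.

Derivation:
t=0: [138, 109, 91, 239, 151, 334, 294, 279, 248, 139, 14, 80, 223, 169, 170, 56, 237, 243, 38, 0]  (not all equal)
t=1: [149, 240, 258, 219, 201, 169, 203, 291, 287, 207, 114, 229, 269, 242, 163, 143, 209, 232, 199, 142]  (not all equal)
t=2: [261, 288, 317, 306, 264, 249, 300, 326, 317, 284, 242, 279, 320, 303, 250, 229, 286, 306, 283, 251]  (not all equal)
t=3: [324, 273, 214, 206, 334, 330, 272, 74, 213, 261, 318, 270, 212, 204, 329, 321, 337, 209, 345, 322]  (not all equal)
t=4: [75, 197, 267, 182, 128, 136, 228, 268, 265, 131, 73, 195, 266, 181, 127, 8, 195, 183, 178, 12]  (not all equal)
t=5: [174, 265, 297, 280, 172, 196, 282, 324, 281, 230, 173, 264, 297, 279, 171, 127, 232, 296, 226, 152]  (not all equal)
t=6: [266, 317, 275, 318, 280, 290, 257, 277, 266, 289, 266, 317, 274, 317, 279, 253, 302, 331, 312, 251]  (not all equal)
t=7: [267, 268, 138, 201, 267, 334, 202, 331, 203, 339, 267, 268, 138, 201, 266, 330, 138, 207, 67, 263]  (not all equal)
t=8: [203, 275, 226, 247, 258, 195, 195, 203, 177, 195, 203, 275, 226, 247, 257, 242, 235, 211, 261, 224]  (not all equal)
t=9: [307, 302, 306, 307, 301, 283, 303, 287, 293, 295, 307, 302, 306, 306, 301, 298, 316, 306, 310, 317]  (not all equal)
t=10: [351, 285, 353, 354, 283, 351, 349, 352, 351, 348, 351, 285, 353, 354, 283, 214, 283, 286, 286, 283]  (not all equal)
t=11: [205, 152, 153, 153, 152, 25, 152, 26, 26, 151, 205, 152, 153, 153, 152, 205, 332, 216, 216, 332]  (not all equal)
t=12: [222, 200, 213, 213, 200, 221, 167, 168, 167, 166, 222, 200, 213, 213, 200, 178, 212, 214, 214, 212]  (not all equal)
t=13: [286, 284, 283, 283, 284, 280, 275, 269, 269, 274, 286, 284, 283, 283, 284, 290, 284, 293, 293, 284]  (not all equal)
t=14: [342, 340, 340, 340, 340, 339, 337, 335, 335, 337, 342, 340, 340, 340, 340, 343, 344, 344, 344, 344]  (not all equal)
t=15: [19, 19, 18, 18, 19, 18, 17, 17, 17, 17, 19, 19, 18, 18, 19, 21, 20, 20, 20, 20]  (not all equal)
t=16: [59, 58, 57, 57, 58, 57, 57, 56, 56, 57, 59, 58, 57, 57, 58, 59, 59, 58, 58, 59]  (not all equal)
t=17: [110, 110, 109, 109, 110, 109, 109, 108, 108, 109, 110, 110, 109, 109, 110, 111, 110, 109, 109, 110]  (not all equal)
t=18: [178, 177, 177, 177, 177, 177, 177, 176, 176, 177, 178, 177, 177, 177, 177, 178, 178, 177, 177, 178]  (not all equal)
t=19: [267, 267, 266, 266, 267, 267, 266, 266, 266, 266, 267, 267, 266, 266, 267, 268, 267, 267, 267, 267]  (not all equal)
t=20: [330, 329, 329, 329, 329, 329, 329, 329, 329, 329, 330, 329, 329, 329, 329, 330, 330, 329, 329, 330]  (not all equal)
t=21: [11, 11, 11, 11, 11, 11, 11, 11, 11, 11, 11, 11, 11, 11, 11, 12, 11, 11, 11, 11]  (not all equal)
t=22: [48, 48, 48, 48, 48, 48, 48, 48, 48, 48, 48, 48, 48, 48, 48, 48, 48, 48, 48, 48]  (all equal)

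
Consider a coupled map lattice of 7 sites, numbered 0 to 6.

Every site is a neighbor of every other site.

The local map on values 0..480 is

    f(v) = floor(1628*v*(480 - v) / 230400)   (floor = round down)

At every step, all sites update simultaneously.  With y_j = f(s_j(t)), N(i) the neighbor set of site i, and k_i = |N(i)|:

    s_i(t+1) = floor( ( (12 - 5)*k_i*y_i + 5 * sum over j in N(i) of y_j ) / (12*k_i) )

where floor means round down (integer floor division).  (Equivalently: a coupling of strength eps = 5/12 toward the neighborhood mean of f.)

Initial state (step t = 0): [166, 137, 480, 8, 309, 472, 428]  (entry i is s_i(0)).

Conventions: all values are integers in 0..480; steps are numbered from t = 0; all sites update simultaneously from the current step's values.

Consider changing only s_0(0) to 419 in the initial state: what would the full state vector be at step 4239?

Answer: [403, 403, 403, 403, 403, 403, 403]
Key observation: The state at step 11, [403, 403, 403, 403, 403, 403, 403], reappears at step 13: the system is in a cycle of period 2 from step 11 on.  Therefore the state at step 4239 equals the state at step 11 + ((4239 - 11) mod 2) = 11, which is [403, 403, 403, 403, 403, 403, 403].

Derivation:
t=0: [419, 137, 480, 8, 309, 472, 428]
t=1: [168, 246, 75, 89, 267, 89, 156]
t=2: [345, 364, 265, 281, 361, 281, 338]
t=3: [339, 324, 377, 373, 326, 373, 345]
t=4: [327, 337, 294, 298, 335, 298, 322]
t=5: [358, 351, 375, 373, 353, 373, 361]
t=6: [303, 308, 287, 289, 307, 289, 300]
t=7: [380, 378, 386, 386, 378, 386, 381]
t=8: [265, 267, 259, 259, 267, 259, 264]
t=9: [402, 401, 403, 403, 401, 403, 402]
t=10: [220, 221, 219, 219, 221, 219, 220]
t=11: [403, 403, 403, 403, 403, 403, 403]
t=12: [219, 219, 219, 219, 219, 219, 219]
t=13: [403, 403, 403, 403, 403, 403, 403]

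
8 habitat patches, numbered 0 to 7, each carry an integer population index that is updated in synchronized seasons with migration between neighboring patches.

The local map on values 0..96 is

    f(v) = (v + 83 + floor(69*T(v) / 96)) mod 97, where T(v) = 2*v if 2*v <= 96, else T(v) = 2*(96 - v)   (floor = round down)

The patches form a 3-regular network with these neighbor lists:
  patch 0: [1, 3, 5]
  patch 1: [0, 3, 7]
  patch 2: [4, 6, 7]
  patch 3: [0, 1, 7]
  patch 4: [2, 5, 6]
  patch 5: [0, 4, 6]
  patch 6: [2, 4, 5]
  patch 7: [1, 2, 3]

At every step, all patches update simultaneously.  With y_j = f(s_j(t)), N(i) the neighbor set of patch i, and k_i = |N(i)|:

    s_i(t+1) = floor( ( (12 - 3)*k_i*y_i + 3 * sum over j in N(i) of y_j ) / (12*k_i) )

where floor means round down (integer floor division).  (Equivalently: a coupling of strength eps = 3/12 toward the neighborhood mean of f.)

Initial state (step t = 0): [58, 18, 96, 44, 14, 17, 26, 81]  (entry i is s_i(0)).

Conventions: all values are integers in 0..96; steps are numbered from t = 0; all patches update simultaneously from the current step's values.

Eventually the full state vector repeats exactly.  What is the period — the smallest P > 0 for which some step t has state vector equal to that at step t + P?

Simulating step by step:
t=0: [58, 18, 96, 44, 14, 17, 26, 81]
t=1: [13, 36, 74, 79, 28, 26, 47, 83]
t=2: [30, 70, 80, 81, 52, 42, 18, 86]
t=3: [66, 89, 76, 85, 20, 73, 36, 87]
t=4: [93, 85, 83, 86, 46, 85, 72, 85]
t=5: [83, 85, 80, 85, 22, 79, 83, 86]
t=6: [87, 86, 84, 86, 51, 84, 83, 86]
t=7: [85, 85, 80, 85, 24, 79, 80, 86]
t=8: [86, 86, 85, 86, 55, 85, 85, 86]
t=9: [86, 86, 79, 86, 23, 79, 79, 86]
t=10: [86, 86, 84, 86, 53, 84, 85, 86]
t=11: [86, 86, 79, 86, 23, 79, 79, 86]

Answer: 2
Key observation: The state at step 9, [86, 86, 79, 86, 23, 79, 79, 86], reappears at step 11 — and no state repeats earlier — so the cycle the system enters has period 2.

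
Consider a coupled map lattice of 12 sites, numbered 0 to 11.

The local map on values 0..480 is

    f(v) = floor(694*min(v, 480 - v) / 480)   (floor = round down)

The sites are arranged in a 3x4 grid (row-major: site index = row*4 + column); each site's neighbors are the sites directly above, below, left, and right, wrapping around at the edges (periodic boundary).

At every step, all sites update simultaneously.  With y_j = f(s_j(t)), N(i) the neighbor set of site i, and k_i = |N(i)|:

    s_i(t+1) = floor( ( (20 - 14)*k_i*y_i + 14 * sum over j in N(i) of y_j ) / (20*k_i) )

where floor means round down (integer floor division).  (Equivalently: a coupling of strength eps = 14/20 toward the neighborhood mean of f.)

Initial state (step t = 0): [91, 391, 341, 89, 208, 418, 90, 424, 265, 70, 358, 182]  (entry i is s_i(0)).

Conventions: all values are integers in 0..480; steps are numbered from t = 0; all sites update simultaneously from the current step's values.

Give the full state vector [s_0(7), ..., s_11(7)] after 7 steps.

Answer: [296, 302, 307, 302, 296, 302, 307, 302, 296, 302, 307, 302]

Derivation:
t=0: [91, 391, 341, 89, 208, 418, 90, 424, 265, 70, 358, 182]
t=1: [190, 129, 158, 156, 196, 142, 134, 167, 232, 153, 174, 200]
t=2: [262, 218, 218, 248, 269, 216, 219, 245, 287, 237, 238, 270]
t=3: [310, 319, 323, 323, 309, 317, 324, 322, 305, 321, 326, 317]
t=4: [241, 233, 226, 231, 242, 233, 226, 231, 243, 233, 226, 233]
t=5: [340, 335, 328, 334, 340, 335, 328, 334, 340, 335, 329, 334]
t=6: [204, 209, 215, 210, 204, 209, 215, 210, 204, 209, 215, 210]
t=7: [296, 302, 307, 302, 296, 302, 307, 302, 296, 302, 307, 302]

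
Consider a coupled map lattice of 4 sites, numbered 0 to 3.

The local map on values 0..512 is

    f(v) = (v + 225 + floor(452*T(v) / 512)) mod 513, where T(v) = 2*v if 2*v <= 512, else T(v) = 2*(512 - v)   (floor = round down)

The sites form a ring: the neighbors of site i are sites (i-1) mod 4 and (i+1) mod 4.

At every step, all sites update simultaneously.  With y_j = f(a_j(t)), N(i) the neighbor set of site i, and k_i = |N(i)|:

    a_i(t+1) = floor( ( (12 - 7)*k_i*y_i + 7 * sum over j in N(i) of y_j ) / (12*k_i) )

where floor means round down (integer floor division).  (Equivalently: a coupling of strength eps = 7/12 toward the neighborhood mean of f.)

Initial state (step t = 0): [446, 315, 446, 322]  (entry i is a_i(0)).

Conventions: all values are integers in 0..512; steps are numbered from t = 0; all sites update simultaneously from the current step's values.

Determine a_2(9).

Simulating step by step:
t=0: [446, 315, 446, 322]
t=1: [330, 315, 330, 313]
t=2: [370, 367, 370, 368]
t=3: [333, 333, 333, 332]
t=4: [361, 361, 361, 361]
t=5: [339, 339, 339, 339]
t=6: [356, 356, 356, 356]
t=7: [343, 343, 343, 343]
t=8: [353, 353, 353, 353]
t=9: [345, 345, 345, 345]

Answer: a_2(9) = 345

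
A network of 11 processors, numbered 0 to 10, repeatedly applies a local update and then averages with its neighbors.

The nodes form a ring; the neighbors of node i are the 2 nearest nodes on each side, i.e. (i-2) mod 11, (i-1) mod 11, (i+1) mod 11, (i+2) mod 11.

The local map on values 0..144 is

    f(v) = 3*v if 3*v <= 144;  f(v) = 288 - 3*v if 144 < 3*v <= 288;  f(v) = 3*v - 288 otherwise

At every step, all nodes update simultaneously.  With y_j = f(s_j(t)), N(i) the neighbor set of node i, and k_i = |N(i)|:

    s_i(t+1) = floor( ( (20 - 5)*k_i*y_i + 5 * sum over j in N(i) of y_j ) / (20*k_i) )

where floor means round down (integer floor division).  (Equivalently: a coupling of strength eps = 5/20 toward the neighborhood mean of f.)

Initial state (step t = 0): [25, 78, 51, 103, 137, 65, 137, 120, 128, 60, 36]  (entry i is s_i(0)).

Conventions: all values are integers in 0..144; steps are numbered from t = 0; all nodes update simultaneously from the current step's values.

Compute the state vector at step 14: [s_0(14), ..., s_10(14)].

Answer: [54, 63, 41, 47, 114, 48, 36, 26, 29, 63, 56]

Derivation:
t=0: [25, 78, 51, 103, 137, 65, 137, 120, 128, 60, 36]
t=1: [81, 61, 118, 41, 115, 90, 116, 80, 97, 102, 101]
t=2: [46, 94, 70, 107, 59, 31, 52, 42, 11, 20, 21]
t=3: [116, 24, 76, 42, 104, 94, 121, 114, 48, 67, 62]
t=4: [65, 75, 62, 104, 34, 21, 70, 60, 127, 87, 99]
t=5: [82, 61, 94, 38, 93, 66, 81, 97, 83, 39, 24]
t=6: [50, 93, 21, 98, 22, 78, 42, 20, 44, 97, 72]
t=7: [112, 24, 60, 16, 65, 56, 114, 64, 115, 27, 71]
t=8: [57, 71, 97, 60, 90, 108, 63, 91, 61, 78, 72]
t=9: [100, 75, 22, 89, 28, 42, 85, 29, 93, 59, 75]
t=10: [27, 57, 60, 36, 78, 108, 43, 82, 25, 93, 59]
t=11: [82, 113, 103, 100, 64, 47, 109, 47, 74, 26, 100]
t=12: [41, 43, 28, 28, 85, 123, 57, 126, 66, 74, 23]
t=13: [114, 119, 86, 83, 47, 81, 106, 89, 88, 72, 77]
t=14: [54, 63, 41, 47, 114, 48, 36, 26, 29, 63, 56]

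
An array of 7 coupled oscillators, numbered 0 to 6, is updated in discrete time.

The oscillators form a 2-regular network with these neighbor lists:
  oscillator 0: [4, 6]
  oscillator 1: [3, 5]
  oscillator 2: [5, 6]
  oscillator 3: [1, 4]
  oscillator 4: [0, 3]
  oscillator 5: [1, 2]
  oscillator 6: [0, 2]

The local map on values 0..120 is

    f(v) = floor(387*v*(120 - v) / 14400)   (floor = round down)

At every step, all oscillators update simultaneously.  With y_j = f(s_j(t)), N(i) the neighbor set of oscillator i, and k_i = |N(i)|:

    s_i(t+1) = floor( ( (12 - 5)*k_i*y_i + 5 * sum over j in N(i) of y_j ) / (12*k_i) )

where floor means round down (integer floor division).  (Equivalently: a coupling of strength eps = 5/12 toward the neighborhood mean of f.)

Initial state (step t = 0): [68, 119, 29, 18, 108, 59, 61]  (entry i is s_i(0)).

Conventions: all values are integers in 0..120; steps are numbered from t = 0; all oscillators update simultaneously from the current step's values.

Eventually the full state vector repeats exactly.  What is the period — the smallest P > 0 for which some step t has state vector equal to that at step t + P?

Simulating step by step:
t=0: [68, 119, 29, 18, 108, 59, 61]
t=1: [82, 31, 80, 36, 49, 71, 90]
t=2: [82, 79, 84, 82, 88, 87, 77]
t=3: [82, 84, 81, 82, 78, 79, 85]
t=4: [83, 82, 83, 83, 85, 85, 80]
t=5: [82, 81, 82, 81, 80, 80, 84]
t=6: [83, 84, 83, 84, 84, 84, 81]
t=7: [82, 81, 82, 81, 81, 81, 83]
t=8: [83, 84, 83, 84, 83, 83, 82]
t=9: [82, 81, 82, 81, 81, 81, 82]
t=10: [83, 84, 83, 84, 83, 83, 83]
t=11: [82, 81, 82, 81, 81, 81, 82]

Answer: 2
Key observation: The state at step 9, [82, 81, 82, 81, 81, 81, 82], reappears at step 11 — and no state repeats earlier — so the cycle the system enters has period 2.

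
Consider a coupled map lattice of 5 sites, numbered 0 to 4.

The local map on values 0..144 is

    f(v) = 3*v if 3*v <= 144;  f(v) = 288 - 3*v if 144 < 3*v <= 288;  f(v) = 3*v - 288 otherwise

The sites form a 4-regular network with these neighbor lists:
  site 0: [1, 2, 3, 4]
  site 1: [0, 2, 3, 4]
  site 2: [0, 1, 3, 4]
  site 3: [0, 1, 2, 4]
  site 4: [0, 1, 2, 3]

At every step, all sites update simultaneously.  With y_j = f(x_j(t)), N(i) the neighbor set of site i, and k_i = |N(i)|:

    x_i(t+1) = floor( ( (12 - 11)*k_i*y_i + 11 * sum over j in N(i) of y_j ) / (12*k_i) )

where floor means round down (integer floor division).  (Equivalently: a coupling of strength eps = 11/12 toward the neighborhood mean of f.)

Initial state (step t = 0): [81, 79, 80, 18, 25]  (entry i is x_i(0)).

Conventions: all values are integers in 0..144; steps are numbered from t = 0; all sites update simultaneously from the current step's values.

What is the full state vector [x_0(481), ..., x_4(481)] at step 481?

Simulating step by step:
t=0: [81, 79, 80, 18, 25]
t=1: [56, 55, 55, 54, 51]
t=2: [126, 125, 125, 125, 124]
t=3: [86, 87, 87, 87, 87]
t=4: [27, 27, 27, 27, 27]
t=5: [81, 81, 81, 81, 81]
t=6: [45, 45, 45, 45, 45]
t=7: [135, 135, 135, 135, 135]
t=8: [117, 117, 117, 117, 117]
t=9: [63, 63, 63, 63, 63]
t=10: [99, 99, 99, 99, 99]
t=11: [9, 9, 9, 9, 9]
t=12: [27, 27, 27, 27, 27]

Answer: [63, 63, 63, 63, 63]
Key observation: The state at step 4, [27, 27, 27, 27, 27], reappears at step 12: the system is in a cycle of period 8 from step 4 on.  Therefore the state at step 481 equals the state at step 4 + ((481 - 4) mod 8) = 9, which is [63, 63, 63, 63, 63].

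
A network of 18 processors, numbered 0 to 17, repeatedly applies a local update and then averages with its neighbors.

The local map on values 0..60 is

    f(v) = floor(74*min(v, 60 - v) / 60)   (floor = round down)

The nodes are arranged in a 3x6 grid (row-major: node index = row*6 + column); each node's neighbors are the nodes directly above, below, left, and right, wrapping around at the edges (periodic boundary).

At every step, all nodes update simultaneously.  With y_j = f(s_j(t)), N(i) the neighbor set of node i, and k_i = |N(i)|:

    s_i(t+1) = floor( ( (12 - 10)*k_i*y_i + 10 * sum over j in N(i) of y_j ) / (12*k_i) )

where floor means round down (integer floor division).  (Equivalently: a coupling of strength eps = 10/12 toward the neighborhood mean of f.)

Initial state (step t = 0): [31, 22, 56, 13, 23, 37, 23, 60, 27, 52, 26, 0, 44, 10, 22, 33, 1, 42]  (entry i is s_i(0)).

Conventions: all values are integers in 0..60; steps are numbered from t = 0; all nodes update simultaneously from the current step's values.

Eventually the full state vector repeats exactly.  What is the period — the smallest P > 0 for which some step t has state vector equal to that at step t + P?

Answer: 2
Key observation: The state at step 7, [33, 33, 33, 34, 33, 33, 33, 33, 34, 33, 33, 33, 33, 33, 33, 34, 33, 33], reappears at step 9 — and no state repeats earlier — so the cycle the system enters has period 2.

Derivation:
t=0: [31, 22, 56, 13, 23, 37, 23, 60, 27, 52, 26, 0, 44, 10, 22, 33, 1, 42]
t=1: [27, 15, 22, 18, 20, 22, 15, 20, 13, 25, 13, 22, 23, 17, 21, 16, 24, 13]
t=2: [24, 24, 21, 24, 23, 25, 26, 19, 24, 20, 25, 20, 22, 23, 21, 25, 20, 25]
t=3: [29, 26, 27, 27, 28, 28, 26, 28, 25, 28, 25, 29, 29, 26, 27, 26, 28, 26]
t=4: [33, 33, 32, 33, 32, 34, 34, 31, 32, 31, 33, 32, 33, 33, 31, 33, 32, 34]
t=5: [32, 33, 33, 33, 33, 33, 33, 33, 34, 33, 34, 32, 32, 33, 33, 34, 33, 33]
t=6: [33, 33, 32, 32, 32, 33, 33, 32, 32, 32, 33, 32, 33, 33, 32, 32, 32, 33]
t=7: [33, 33, 33, 34, 33, 33, 33, 33, 34, 33, 33, 33, 33, 33, 33, 34, 33, 33]
t=8: [33, 33, 32, 32, 32, 33, 33, 32, 32, 32, 33, 33, 33, 33, 32, 32, 32, 33]
t=9: [33, 33, 33, 34, 33, 33, 33, 33, 34, 33, 33, 33, 33, 33, 33, 34, 33, 33]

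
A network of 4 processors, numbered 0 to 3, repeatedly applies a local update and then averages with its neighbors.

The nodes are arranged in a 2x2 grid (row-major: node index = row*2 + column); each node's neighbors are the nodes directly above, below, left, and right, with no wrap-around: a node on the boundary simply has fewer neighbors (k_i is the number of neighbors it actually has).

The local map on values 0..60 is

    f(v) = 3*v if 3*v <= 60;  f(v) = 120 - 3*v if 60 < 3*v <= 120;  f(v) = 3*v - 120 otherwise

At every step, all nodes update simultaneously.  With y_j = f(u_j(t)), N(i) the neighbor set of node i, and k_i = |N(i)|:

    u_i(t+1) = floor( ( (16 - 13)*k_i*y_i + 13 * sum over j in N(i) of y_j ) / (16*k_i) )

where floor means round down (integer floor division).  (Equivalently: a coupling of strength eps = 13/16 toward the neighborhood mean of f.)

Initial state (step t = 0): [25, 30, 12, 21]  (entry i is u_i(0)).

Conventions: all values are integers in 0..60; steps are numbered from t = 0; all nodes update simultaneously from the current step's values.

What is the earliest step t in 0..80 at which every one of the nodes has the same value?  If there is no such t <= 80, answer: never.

Simulating step by step:
t=0: [25, 30, 12, 21]  (not all equal)
t=1: [35, 47, 48, 37]  (not all equal)
t=2: [21, 13, 14, 19]  (not all equal)
t=3: [43, 53, 54, 43]  (not all equal)
t=4: [34, 14, 15, 34]  (not all equal)
t=5: [38, 22, 23, 38]  (not all equal)
t=6: [43, 15, 14, 43]  (not all equal)
t=7: [37, 15, 15, 37]  (not all equal)
t=8: [38, 15, 15, 38]  (not all equal)
t=9: [37, 13, 13, 37]  (not all equal)
t=10: [33, 14, 14, 33]  (not all equal)
t=11: [38, 24, 24, 38]  (not all equal)
t=12: [40, 13, 13, 40]  (not all equal)
t=13: [31, 7, 7, 31]  (not all equal)
t=14: [22, 25, 25, 22]  (not all equal)
t=15: [46, 52, 52, 46]  (not all equal)
t=16: [32, 21, 21, 32]  (not all equal)
t=17: [50, 30, 30, 50]  (not all equal)
t=18: [30, 30, 30, 30]  (all equal)

Answer: 18
Key observation: Synchronization is absorbing here: once all nodes are equal they stay equal, and step 18 is the first all-equal step.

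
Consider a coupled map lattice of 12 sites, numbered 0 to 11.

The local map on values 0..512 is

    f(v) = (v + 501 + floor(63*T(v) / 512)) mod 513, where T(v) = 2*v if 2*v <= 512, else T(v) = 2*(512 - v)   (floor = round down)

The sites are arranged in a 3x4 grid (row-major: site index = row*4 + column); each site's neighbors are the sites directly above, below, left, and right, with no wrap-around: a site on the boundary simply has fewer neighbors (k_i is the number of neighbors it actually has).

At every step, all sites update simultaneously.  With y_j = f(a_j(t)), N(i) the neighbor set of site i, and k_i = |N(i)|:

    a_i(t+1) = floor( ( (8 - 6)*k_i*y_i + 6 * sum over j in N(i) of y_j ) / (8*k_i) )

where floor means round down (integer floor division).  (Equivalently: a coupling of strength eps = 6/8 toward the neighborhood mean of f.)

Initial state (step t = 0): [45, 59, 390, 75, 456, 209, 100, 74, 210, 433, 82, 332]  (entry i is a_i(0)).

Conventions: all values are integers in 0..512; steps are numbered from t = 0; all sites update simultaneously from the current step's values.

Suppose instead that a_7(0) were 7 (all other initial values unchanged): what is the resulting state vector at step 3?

Simulating step by step:
t=0: [45, 59, 390, 75, 456, 209, 100, 7, 210, 433, 82, 332]
t=1: [205, 190, 165, 364, 249, 262, 263, 266, 398, 256, 251, 315]
t=2: [256, 242, 279, 287, 316, 291, 287, 341, 330, 333, 317, 318]
t=3: [317, 313, 318, 343, 338, 333, 341, 346, 359, 353, 350, 359]

Answer: [317, 313, 318, 343, 338, 333, 341, 346, 359, 353, 350, 359]
Key observation: This trace re-runs the system from the modified initial state.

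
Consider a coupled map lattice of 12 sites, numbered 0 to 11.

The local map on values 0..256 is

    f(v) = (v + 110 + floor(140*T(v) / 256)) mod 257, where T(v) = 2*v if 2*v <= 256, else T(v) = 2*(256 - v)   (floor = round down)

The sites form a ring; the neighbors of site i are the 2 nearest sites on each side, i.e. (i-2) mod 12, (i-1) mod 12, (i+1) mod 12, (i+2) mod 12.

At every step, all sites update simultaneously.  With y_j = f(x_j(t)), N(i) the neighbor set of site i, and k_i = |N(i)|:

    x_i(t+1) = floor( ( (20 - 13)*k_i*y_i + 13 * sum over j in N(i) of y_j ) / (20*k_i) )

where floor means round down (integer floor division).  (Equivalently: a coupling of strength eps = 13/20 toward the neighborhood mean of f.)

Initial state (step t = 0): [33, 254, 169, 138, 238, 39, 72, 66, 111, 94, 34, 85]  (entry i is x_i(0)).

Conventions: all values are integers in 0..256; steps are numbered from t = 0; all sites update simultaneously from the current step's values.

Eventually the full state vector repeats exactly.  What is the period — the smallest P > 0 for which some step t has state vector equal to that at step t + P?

Answer: 8
Key observation: The state at step 14, [89, 89, 89, 89, 89, 89, 89, 89, 89, 89, 89, 89], reappears at step 22 — and no state repeats earlier — so the cycle the system enters has period 8.

Derivation:
t=0: [33, 254, 169, 138, 238, 39, 72, 66, 111, 94, 34, 85]
t=1: [133, 110, 125, 127, 108, 145, 104, 140, 107, 105, 119, 94]
t=2: [98, 94, 104, 105, 96, 104, 88, 96, 85, 81, 87, 78]
t=3: [47, 52, 62, 64, 59, 59, 46, 44, 34, 29, 32, 32]
t=4: [204, 217, 230, 235, 231, 225, 210, 199, 186, 179, 181, 187]
t=5: [113, 112, 111, 110, 111, 111, 112, 113, 114, 115, 115, 114]
t=6: [89, 87, 85, 84, 85, 85, 87, 89, 90, 91, 91, 90]
t=7: [37, 34, 31, 30, 30, 31, 35, 37, 40, 41, 41, 40]
t=8: [186, 181, 176, 174, 174, 176, 182, 186, 191, 193, 193, 190]
t=9: [115, 115, 115, 116, 115, 115, 115, 115, 114, 114, 114, 114]
t=10: [92, 93, 93, 93, 93, 93, 92, 92, 91, 91, 91, 91]
t=11: [45, 46, 46, 47, 46, 46, 45, 44, 43, 43, 43, 43]
t=12: [203, 205, 206, 206, 206, 205, 203, 202, 200, 200, 200, 201]
t=13: [113, 113, 113, 113, 113, 113, 113, 113, 113, 114, 113, 113]
t=14: [89, 89, 89, 89, 89, 89, 89, 89, 89, 89, 89, 89]
t=15: [39, 39, 39, 39, 39, 39, 39, 39, 39, 39, 39, 39]
t=16: [191, 191, 191, 191, 191, 191, 191, 191, 191, 191, 191, 191]
t=17: [115, 115, 115, 115, 115, 115, 115, 115, 115, 115, 115, 115]
t=18: [93, 93, 93, 93, 93, 93, 93, 93, 93, 93, 93, 93]
t=19: [47, 47, 47, 47, 47, 47, 47, 47, 47, 47, 47, 47]
t=20: [208, 208, 208, 208, 208, 208, 208, 208, 208, 208, 208, 208]
t=21: [113, 113, 113, 113, 113, 113, 113, 113, 113, 113, 113, 113]
t=22: [89, 89, 89, 89, 89, 89, 89, 89, 89, 89, 89, 89]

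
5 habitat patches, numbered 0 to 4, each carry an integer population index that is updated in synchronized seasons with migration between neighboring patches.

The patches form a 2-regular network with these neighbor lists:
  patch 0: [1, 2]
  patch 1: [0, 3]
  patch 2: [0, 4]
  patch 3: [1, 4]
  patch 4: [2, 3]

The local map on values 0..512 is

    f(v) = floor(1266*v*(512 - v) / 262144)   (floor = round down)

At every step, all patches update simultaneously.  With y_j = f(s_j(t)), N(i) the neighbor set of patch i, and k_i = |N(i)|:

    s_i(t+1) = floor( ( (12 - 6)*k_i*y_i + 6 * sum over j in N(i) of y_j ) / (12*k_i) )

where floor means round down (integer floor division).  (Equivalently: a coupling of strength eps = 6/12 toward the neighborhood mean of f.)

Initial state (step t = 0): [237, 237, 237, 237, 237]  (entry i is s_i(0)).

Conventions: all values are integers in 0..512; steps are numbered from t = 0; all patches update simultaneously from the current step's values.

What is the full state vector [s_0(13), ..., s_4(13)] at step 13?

Answer: [305, 305, 305, 305, 305]

Derivation:
t=0: [237, 237, 237, 237, 237]
t=1: [314, 314, 314, 314, 314]
t=2: [300, 300, 300, 300, 300]
t=3: [307, 307, 307, 307, 307]
t=4: [303, 303, 303, 303, 303]
t=5: [305, 305, 305, 305, 305]
t=6: [304, 304, 304, 304, 304]
t=7: [305, 305, 305, 305, 305]
t=8: [304, 304, 304, 304, 304]
t=9: [305, 305, 305, 305, 305]
t=10: [304, 304, 304, 304, 304]
t=11: [305, 305, 305, 305, 305]
t=12: [304, 304, 304, 304, 304]
t=13: [305, 305, 305, 305, 305]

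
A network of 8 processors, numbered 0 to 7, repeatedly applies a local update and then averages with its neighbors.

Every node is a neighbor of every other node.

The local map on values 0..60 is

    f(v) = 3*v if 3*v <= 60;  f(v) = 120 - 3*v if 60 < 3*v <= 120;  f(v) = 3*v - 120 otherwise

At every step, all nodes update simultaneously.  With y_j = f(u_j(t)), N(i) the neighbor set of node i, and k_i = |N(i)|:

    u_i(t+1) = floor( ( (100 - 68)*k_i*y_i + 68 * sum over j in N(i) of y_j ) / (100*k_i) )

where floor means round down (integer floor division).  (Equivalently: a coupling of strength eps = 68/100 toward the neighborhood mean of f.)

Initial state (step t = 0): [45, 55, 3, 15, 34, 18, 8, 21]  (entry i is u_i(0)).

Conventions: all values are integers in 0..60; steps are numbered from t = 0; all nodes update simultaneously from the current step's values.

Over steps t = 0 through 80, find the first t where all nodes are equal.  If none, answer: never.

Simulating step by step:
t=0: [45, 55, 3, 15, 34, 18, 8, 21]  (not all equal)
t=1: [29, 35, 27, 35, 29, 37, 31, 38]  (not all equal)
t=2: [24, 20, 25, 20, 24, 19, 23, 18]  (not all equal)
t=3: [51, 54, 51, 54, 51, 53, 52, 53]  (not all equal)
t=4: [36, 38, 36, 38, 36, 37, 36, 37]  (not all equal)
t=5: [10, 8, 10, 8, 10, 9, 10, 9]  (not all equal)
t=6: [28, 26, 28, 26, 28, 27, 28, 27]  (not all equal)
t=7: [37, 39, 37, 39, 37, 38, 37, 38]  (not all equal)
t=8: [7, 5, 7, 5, 7, 6, 7, 6]  (not all equal)
t=9: [19, 17, 19, 17, 19, 18, 19, 18]  (not all equal)
t=10: [55, 53, 55, 53, 55, 54, 55, 54]  (not all equal)
t=11: [43, 41, 43, 41, 43, 42, 43, 42]  (not all equal)
t=12: [7, 5, 7, 5, 7, 6, 7, 6]  (not all equal)

Answer: never
Key observation: The state at step 8 reappears at step 12 — the system is in a cycle of period 4 from step 8 on.  No step 0..12 is synchronized, and the cycle repeats forever, so no step up to 80 (or ever) has all nodes equal.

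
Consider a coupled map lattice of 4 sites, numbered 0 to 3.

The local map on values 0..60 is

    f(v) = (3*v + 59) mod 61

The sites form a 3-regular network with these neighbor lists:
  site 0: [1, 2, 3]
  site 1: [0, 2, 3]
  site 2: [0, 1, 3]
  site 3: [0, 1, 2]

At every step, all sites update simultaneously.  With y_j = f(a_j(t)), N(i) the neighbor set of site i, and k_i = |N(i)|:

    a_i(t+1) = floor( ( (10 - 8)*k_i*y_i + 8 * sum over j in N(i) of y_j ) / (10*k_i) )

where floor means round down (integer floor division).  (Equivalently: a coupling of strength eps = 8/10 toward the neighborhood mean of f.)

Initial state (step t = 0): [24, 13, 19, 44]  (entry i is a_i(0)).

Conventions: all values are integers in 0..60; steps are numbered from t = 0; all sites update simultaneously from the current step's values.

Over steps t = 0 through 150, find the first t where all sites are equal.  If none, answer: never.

Simulating step by step:
t=0: [24, 13, 19, 44]  (not all equal)
t=1: [28, 26, 25, 28]  (not all equal)
t=2: [17, 17, 17, 17]  (all equal)

Answer: 2
Key observation: Synchronization is absorbing here: once all sites are equal they stay equal, and step 2 is the first all-equal step.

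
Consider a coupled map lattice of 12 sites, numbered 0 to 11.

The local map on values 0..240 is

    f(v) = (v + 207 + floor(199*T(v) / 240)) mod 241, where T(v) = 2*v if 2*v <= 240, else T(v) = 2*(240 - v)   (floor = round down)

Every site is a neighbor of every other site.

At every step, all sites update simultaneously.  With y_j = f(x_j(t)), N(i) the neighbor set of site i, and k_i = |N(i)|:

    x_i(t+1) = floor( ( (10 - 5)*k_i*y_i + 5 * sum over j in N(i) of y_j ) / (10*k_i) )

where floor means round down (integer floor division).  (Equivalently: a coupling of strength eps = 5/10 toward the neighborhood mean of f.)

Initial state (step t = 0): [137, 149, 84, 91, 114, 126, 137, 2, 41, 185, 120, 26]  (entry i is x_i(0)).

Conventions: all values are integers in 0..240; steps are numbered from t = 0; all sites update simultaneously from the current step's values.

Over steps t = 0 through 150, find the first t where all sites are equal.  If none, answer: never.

Simulating step by step:
t=0: [137, 149, 84, 91, 114, 126, 137, 2, 41, 185, 120, 26]  (not all equal)
t=1: [56, 52, 127, 135, 54, 59, 56, 138, 75, 42, 61, 57]  (not all equal)
t=2: [104, 99, 70, 67, 102, 107, 104, 67, 127, 87, 110, 105]  (not all equal)
t=3: [53, 157, 122, 118, 161, 57, 53, 118, 71, 142, 61, 55]  (not all equal)
t=4: [89, 49, 60, 58, 48, 94, 89, 58, 111, 54, 99, 92]  (not all equal)
t=5: [170, 122, 135, 133, 121, 176, 170, 133, 88, 128, 183, 174]  (not all equal)
t=6: [26, 40, 36, 37, 40, 24, 26, 37, 111, 38, 22, 24]  (not all equal)
t=7: [41, 58, 53, 55, 58, 39, 41, 55, 35, 56, 36, 39]  (not all equal)
t=8: [83, 104, 97, 100, 104, 80, 83, 100, 76, 101, 77, 80]  (not all equal)
t=9: [174, 90, 191, 195, 90, 171, 174, 195, 166, 196, 167, 171]  (not all equal)
t=10: [67, 157, 172, 171, 157, 68, 67, 171, 70, 170, 70, 68]  (not all equal)
t=11: [109, 52, 47, 48, 52, 110, 109, 48, 112, 48, 112, 110]  (not all equal)
t=12: [37, 78, 71, 73, 78, 38, 37, 73, 41, 73, 41, 38]  (not all equal)
t=13: [92, 141, 133, 135, 141, 93, 92, 135, 96, 135, 96, 93]  (not all equal)
t=14: [162, 81, 83, 82, 81, 164, 162, 82, 167, 82, 167, 164]  (not all equal)
t=15: [61, 136, 138, 137, 136, 60, 61, 137, 59, 137, 59, 60]  (not all equal)
t=16: [101, 57, 57, 57, 57, 99, 101, 57, 98, 57, 98, 99]  (not all equal)
t=17: [200, 147, 147, 147, 147, 198, 200, 147, 197, 147, 197, 198]  (not all equal)
t=18: [176, 82, 82, 82, 82, 176, 176, 82, 177, 82, 177, 176]  (not all equal)
t=19: [54, 134, 134, 134, 134, 54, 54, 134, 54, 134, 54, 54]  (not all equal)
t=20: [88, 54, 54, 54, 54, 88, 88, 54, 88, 54, 88, 88]  (not all equal)
t=21: [174, 133, 133, 133, 133, 174, 174, 133, 174, 133, 174, 174]  (not all equal)
t=22: [15, 27, 27, 27, 27, 15, 15, 27, 15, 27, 15, 15]  (not all equal)
t=23: [13, 28, 28, 28, 28, 13, 13, 28, 13, 28, 13, 13]  (not all equal)
t=24: [10, 29, 29, 29, 29, 10, 10, 29, 10, 29, 10, 10]  (not all equal)
t=25: [181, 94, 94, 94, 94, 181, 181, 94, 181, 94, 181, 181]  (not all equal)
t=26: [60, 157, 157, 157, 157, 60, 60, 157, 60, 157, 60, 60]  (not all equal)
t=27: [96, 47, 47, 47, 47, 96, 96, 47, 96, 47, 96, 96]  (not all equal)
t=28: [185, 125, 125, 125, 125, 185, 185, 125, 185, 125, 185, 185]  (not all equal)
t=29: [11, 29, 29, 29, 29, 11, 11, 29, 11, 29, 11, 11]  (not all equal)
t=30: [183, 95, 95, 95, 95, 183, 183, 95, 183, 95, 183, 183]  (not all equal)
t=31: [60, 159, 159, 159, 159, 60, 60, 159, 60, 159, 60, 60]  (not all equal)
t=32: [95, 47, 47, 47, 47, 95, 95, 47, 95, 47, 95, 95]  (not all equal)
t=33: [183, 124, 124, 124, 124, 183, 183, 124, 183, 124, 183, 183]  (not all equal)
t=34: [12, 30, 30, 30, 30, 12, 12, 30, 12, 30, 12, 12]  (not all equal)
t=35: [185, 97, 97, 97, 97, 185, 185, 97, 185, 97, 185, 185]  (not all equal)
t=36: [61, 162, 162, 162, 162, 61, 61, 162, 61, 162, 61, 61]  (not all equal)
t=37: [97, 46, 46, 46, 46, 97, 97, 46, 97, 46, 97, 97]  (not all equal)
t=38: [186, 124, 124, 124, 124, 186, 186, 124, 186, 124, 186, 186]  (not all equal)
t=39: [11, 29, 29, 29, 29, 11, 11, 29, 11, 29, 11, 11]  (not all equal)

Answer: never
Key observation: The state at step 29 reappears at step 39 — the system is in a cycle of period 10 from step 29 on.  No step 0..39 is synchronized, and the cycle repeats forever, so no step up to 150 (or ever) has all sites equal.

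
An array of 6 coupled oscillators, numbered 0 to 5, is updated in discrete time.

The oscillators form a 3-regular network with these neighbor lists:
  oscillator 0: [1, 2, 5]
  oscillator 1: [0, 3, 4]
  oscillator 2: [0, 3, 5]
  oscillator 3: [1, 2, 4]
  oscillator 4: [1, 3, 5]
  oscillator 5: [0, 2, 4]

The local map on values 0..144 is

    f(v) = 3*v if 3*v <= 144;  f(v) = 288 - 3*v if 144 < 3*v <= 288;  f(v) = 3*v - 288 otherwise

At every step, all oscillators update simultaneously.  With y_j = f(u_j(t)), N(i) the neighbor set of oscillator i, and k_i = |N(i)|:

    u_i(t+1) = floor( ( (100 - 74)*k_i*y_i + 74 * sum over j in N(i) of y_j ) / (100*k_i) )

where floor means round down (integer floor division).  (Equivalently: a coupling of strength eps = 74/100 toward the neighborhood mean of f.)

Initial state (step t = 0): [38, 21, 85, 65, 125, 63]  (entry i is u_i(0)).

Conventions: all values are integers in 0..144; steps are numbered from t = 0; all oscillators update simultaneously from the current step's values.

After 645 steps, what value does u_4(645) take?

Simulating step by step:
t=0: [38, 21, 85, 65, 125, 63]
t=1: [77, 88, 84, 69, 85, 83]
t=2: [39, 48, 53, 44, 44, 41]
t=3: [128, 131, 125, 134, 132, 125]
t=4: [93, 105, 95, 103, 103, 94]
t=5: [11, 19, 9, 18, 18, 9]
t=6: [35, 49, 35, 48, 48, 35]
t=7: [113, 133, 114, 133, 133, 114]
t=8: [67, 96, 67, 96, 96, 67]
t=9: [65, 21, 65, 21, 21, 65]
t=10: [85, 70, 85, 70, 70, 85]
t=11: [44, 66, 44, 66, 66, 44]
t=12: [121, 100, 121, 100, 100, 121]
t=13: [59, 27, 59, 27, 27, 59]
t=14: [103, 88, 103, 88, 88, 103]
t=15: [21, 23, 21, 23, 23, 21]
t=16: [64, 67, 64, 67, 67, 64]
t=17: [93, 89, 93, 89, 89, 93]
t=18: [11, 18, 11, 18, 18, 11]
t=19: [38, 48, 38, 48, 48, 38]
t=20: [121, 136, 121, 136, 136, 121]
t=21: [86, 108, 86, 108, 108, 86]
t=22: [31, 34, 31, 34, 34, 31]
t=23: [95, 99, 95, 99, 99, 95]
t=24: [4, 7, 4, 7, 7, 4]
t=25: [14, 18, 14, 18, 18, 14]
t=26: [44, 51, 44, 51, 51, 44]
t=27: [132, 134, 132, 134, 134, 132]
t=28: [109, 112, 109, 112, 112, 109]
t=29: [41, 45, 41, 45, 45, 41]
t=30: [125, 132, 125, 132, 132, 125]
t=31: [92, 102, 92, 102, 102, 92]
t=32: [13, 16, 13, 16, 16, 13]
t=33: [41, 45, 41, 45, 45, 41]

Answer: u_4(645) = 45
Key observation: The state at step 29, [41, 45, 41, 45, 45, 41], reappears at step 33: the system is in a cycle of period 4 from step 29 on.  Therefore the state at step 645 equals the state at step 29 + ((645 - 29) mod 4) = 29, which is [41, 45, 41, 45, 45, 41].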